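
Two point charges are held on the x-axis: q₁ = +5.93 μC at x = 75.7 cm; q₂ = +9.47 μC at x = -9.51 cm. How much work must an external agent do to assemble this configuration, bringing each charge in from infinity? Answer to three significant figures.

The work to assemble the configuration equals its total potential energy, U = Σ kqᵢqⱼ/rᵢⱼ over all pairs.
Pair separations: r₁₂ = 0.852 m.
U = (0.592) = 0.592 J.

0.592 J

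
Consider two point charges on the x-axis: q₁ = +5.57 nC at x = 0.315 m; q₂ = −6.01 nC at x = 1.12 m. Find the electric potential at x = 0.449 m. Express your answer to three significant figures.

293 V

The total potential is the scalar sum of each charge's contribution, V = Σ kqᵢ/rᵢ.
Distances from the field point to each charge: r₁ = 0.134 m, r₂ = 0.671 m.
V = k[(5.57×10⁻⁹)/(0.134) + (-6.01×10⁻⁹)/(0.671)] = 293 V.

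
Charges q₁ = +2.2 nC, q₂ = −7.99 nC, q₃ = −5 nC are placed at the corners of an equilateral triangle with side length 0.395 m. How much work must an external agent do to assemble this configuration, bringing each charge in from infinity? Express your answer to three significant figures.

The assembly work is the sum of pairwise potential energies, U = Σ_{i<j} kqᵢqⱼ/rᵢⱼ.
All three pair separations equal the side length, 0.395 m.
U = (-4.00×10⁻⁷) + (-2.50×10⁻⁷) + (9.09×10⁻⁷) = 2.59×10⁻⁷ J.

2.59×10⁻⁷ J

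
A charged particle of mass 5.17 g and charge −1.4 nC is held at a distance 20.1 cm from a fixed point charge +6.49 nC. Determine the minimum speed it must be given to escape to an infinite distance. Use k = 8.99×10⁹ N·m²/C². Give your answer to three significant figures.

0.0125 m/s

To just escape, total mechanical energy must reach zero at infinity: ½mv²_min + U = 0, so ½mv²_min = −U = |kQq|/r.
|U| = |kQq|/r = (8.99×10⁹ N·m²/C²)(6.49×10⁻⁹)(1.40×10⁻⁹)/(0.201) = 4.06×10⁻⁷ J.
v_min = √(2|U|/m) = √(2·4.06×10⁻⁷/5.17×10⁻³) = 0.0125 m/s.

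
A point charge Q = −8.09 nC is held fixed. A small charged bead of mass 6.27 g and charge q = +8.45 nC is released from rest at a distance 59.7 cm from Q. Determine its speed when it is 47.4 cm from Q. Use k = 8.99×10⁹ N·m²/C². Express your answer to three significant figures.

9.23×10⁻³ m/s

Only the electrostatic force acts, so mechanical energy is conserved: ½mv² = U₁ − U₂ = kQq(1/r₁ − 1/r₂).
U₁ − U₂ = (8.99×10⁹ N·m²/C²)(-8.09×10⁻⁹ C)(8.45×10⁻⁹ C)(1/0.597 − 1/0.474) = 2.67×10⁻⁷ J.
v = √(2·2.67×10⁻⁷/6.27×10⁻³) = 9.23×10⁻³ m/s.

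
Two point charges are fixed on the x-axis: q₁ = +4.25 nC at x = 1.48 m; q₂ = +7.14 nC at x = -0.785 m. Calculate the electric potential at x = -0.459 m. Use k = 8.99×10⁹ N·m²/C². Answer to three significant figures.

The total potential is the scalar sum of each charge's contribution, V = Σ kqᵢ/rᵢ.
Distances from the field point to each charge: r₁ = 1.94 m, r₂ = 0.326 m.
V = k[(4.25×10⁻⁹)/(1.94) + (7.14×10⁻⁹)/(0.326)] = 217 V.

217 V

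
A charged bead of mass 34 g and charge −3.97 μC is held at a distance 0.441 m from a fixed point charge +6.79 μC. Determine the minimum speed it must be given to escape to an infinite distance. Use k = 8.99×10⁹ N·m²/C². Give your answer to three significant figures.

To just escape, total mechanical energy must reach zero at infinity: ½mv²_min + U = 0, so ½mv²_min = −U = |kQq|/r.
|U| = |kQq|/r = (8.99×10⁹ N·m²/C²)(6.79×10⁻⁶)(3.97×10⁻⁶)/(0.441) = 0.550 J.
v_min = √(2|U|/m) = √(2·0.550/0.0340) = 5.69 m/s.

5.69 m/s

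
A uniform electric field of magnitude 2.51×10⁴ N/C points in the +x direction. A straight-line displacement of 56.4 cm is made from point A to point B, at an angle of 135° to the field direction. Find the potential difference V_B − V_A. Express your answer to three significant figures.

1.00×10⁴ V

Only the component of displacement along E changes the potential: ΔV = −E·d·cosθ.
ΔV = −(2.51×10⁴ V/m)(0.564 m)cos135° = 1.00×10⁴ V.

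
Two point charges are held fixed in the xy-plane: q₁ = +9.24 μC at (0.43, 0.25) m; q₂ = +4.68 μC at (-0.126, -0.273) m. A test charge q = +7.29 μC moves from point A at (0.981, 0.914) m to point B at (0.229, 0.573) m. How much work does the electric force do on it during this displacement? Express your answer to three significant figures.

The work done by the electric force is W_field = −ΔU = −q(V_B − V_A) = q(V_A − V_B).
At A: distances to the source charges are 0.863 m, 1.62 m; V_A = Σ kqᵢ/rᵢ = 1.22×10⁵ V.
At B: distances to the source charges are 0.380 m, 0.917 m; V_B = Σ kqᵢ/rᵢ = 2.64×10⁵ V.
ΔV = V_B − V_A = 1.42×10⁵ V.
W_field = −qΔV = −(7.29×10⁻⁶ C)(1.42×10⁵ V) = -1.04 J.

-1.04 J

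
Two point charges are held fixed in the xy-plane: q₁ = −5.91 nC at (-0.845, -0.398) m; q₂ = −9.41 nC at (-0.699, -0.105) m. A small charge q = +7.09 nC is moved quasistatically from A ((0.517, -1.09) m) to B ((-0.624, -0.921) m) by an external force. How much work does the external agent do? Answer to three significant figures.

For quasistatic motion the external work equals the change in potential energy: W_ext = qΔV = q(V_B − V_A).
At A: distances to the source charges are 1.53 m, 1.56 m; V_A = Σ kqᵢ/rᵢ = -88.8 V.
At B: distances to the source charges are 0.568 m, 0.819 m; V_B = Σ kqᵢ/rᵢ = -197 V.
ΔV = V_B − V_A = -108 V.
W_ext = qΔV = (7.09×10⁻⁹ C)(-108 V) = -7.66×10⁻⁷ J.

-7.66×10⁻⁷ J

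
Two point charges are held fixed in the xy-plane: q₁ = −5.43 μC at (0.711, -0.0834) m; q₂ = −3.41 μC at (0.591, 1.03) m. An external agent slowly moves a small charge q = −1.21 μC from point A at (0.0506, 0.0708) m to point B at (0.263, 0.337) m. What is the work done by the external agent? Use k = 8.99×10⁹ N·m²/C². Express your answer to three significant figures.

0.0237 J

For quasistatic motion the external work equals the change in potential energy: W_ext = qΔV = q(V_B − V_A).
At A: distances to the source charges are 0.678 m, 1.10 m; V_A = Σ kqᵢ/rᵢ = -9.98×10⁴ V.
At B: distances to the source charges are 0.614 m, 0.767 m; V_B = Σ kqᵢ/rᵢ = -1.19×10⁵ V.
ΔV = V_B − V_A = -1.96×10⁴ V.
W_ext = qΔV = (-1.21×10⁻⁶ C)(-1.96×10⁴ V) = 0.0237 J.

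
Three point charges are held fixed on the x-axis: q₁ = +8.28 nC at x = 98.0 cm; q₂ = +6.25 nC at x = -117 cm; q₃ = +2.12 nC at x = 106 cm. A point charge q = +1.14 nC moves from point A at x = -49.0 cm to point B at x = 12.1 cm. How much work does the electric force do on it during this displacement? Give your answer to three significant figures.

The work done by the electric force is W_field = −ΔU = −q(V_B − V_A) = q(V_A − V_B).
At A: distances to the source charges are 1.47 m, 0.680 m, 1.55 m; V_A = Σ kqᵢ/rᵢ = 146 V.
At B: distances to the source charges are 0.859 m, 1.29 m, 0.939 m; V_B = Σ kqᵢ/rᵢ = 150 V.
ΔV = V_B − V_A = 4.91 V.
W_field = −qΔV = −(1.14×10⁻⁹ C)(4.91 V) = -5.60×10⁻⁹ J.

-5.60×10⁻⁹ J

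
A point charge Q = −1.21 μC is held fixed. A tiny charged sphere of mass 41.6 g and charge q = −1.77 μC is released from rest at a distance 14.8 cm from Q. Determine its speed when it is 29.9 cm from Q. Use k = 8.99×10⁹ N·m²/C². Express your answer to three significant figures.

1.78 m/s

Only the electrostatic force acts, so mechanical energy is conserved: ½mv² = U₁ − U₂ = kQq(1/r₁ − 1/r₂).
U₁ − U₂ = (8.99×10⁹ N·m²/C²)(-1.21×10⁻⁶ C)(-1.77×10⁻⁶ C)(1/0.148 − 1/0.299) = 0.0657 J.
v = √(2·0.0657/0.0416) = 1.78 m/s.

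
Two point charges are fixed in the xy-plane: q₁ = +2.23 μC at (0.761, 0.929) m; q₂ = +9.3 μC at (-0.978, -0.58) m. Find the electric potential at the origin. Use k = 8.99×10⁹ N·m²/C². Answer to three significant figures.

Electric potential is a scalar, so the contributions from each charge add algebraically: V = Σ kqᵢ/rᵢ.
Distances from the field point to each charge: r₁ = 1.20 m, r₂ = 1.14 m.
V = k[(2.23×10⁻⁶)/(1.20) + (9.30×10⁻⁶)/(1.14)] = 9.02×10⁴ V.

9.02×10⁴ V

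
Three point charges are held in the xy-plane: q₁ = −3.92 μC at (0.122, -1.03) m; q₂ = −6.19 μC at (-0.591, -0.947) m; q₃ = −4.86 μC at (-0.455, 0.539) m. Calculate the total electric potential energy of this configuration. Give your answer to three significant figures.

The work to assemble the configuration equals its total potential energy, U = Σ kqᵢqⱼ/rᵢⱼ over all pairs.
Pair separations: r₁₂ = 0.718 m, r₁₃ = 1.67 m, r₂₃ = 1.49 m.
U = (0.304) + (0.102) + (0.181) = 0.588 J.

0.588 J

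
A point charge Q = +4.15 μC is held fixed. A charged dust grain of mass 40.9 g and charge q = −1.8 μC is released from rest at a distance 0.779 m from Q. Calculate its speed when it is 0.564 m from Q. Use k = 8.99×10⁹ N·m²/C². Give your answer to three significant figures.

Only the electrostatic force acts, so mechanical energy is conserved: ½mv² = U₁ − U₂ = kQq(1/r₁ − 1/r₂).
U₁ − U₂ = (8.99×10⁹ N·m²/C²)(4.15×10⁻⁶ C)(-1.80×10⁻⁶ C)(1/0.779 − 1/0.564) = 0.0329 J.
v = √(2·0.0329/0.0409) = 1.27 m/s.

1.27 m/s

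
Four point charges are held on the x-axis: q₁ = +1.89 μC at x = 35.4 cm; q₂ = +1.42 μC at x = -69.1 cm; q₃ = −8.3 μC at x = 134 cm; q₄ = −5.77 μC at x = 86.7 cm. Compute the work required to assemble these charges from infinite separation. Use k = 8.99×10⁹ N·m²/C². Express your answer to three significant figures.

The assembly work is the sum of pairwise potential energies, U = Σ_{i<j} kqᵢqⱼ/rᵢⱼ.
Pair separations: r₁₂ = 1.04 m, r₁₃ = 0.986 m, r₁₄ = 0.513 m, r₂₃ = 2.03 m, r₂₄ = 1.56 m, r₃₄ = 0.473 m.
Summing all 6 pair terms gives U = 0.500 J.

0.500 J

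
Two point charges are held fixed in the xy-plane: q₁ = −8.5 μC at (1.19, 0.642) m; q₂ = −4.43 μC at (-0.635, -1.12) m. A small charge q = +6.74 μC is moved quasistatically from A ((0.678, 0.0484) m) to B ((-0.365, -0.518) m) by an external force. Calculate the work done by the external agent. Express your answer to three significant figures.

0.137 J

For quasistatic motion the external work equals the change in potential energy: W_ext = qΔV = q(V_B − V_A).
At A: distances to the source charges are 0.784 m, 1.76 m; V_A = Σ kqᵢ/rᵢ = -1.20×10⁵ V.
At B: distances to the source charges are 1.94 m, 0.660 m; V_B = Σ kqᵢ/rᵢ = -9.98×10⁴ V.
ΔV = V_B − V_A = 2.04×10⁴ V.
W_ext = qΔV = (6.74×10⁻⁶ C)(2.04×10⁴ V) = 0.137 J.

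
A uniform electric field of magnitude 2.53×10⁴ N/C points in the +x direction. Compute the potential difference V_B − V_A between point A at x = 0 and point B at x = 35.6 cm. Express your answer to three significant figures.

In a uniform field, potential decreases in the direction of E: V_B − V_A = −E·Δx.
V_B − V_A = −(2.53×10⁴ V/m)(0.356 m) = -9010 V.

-9010 V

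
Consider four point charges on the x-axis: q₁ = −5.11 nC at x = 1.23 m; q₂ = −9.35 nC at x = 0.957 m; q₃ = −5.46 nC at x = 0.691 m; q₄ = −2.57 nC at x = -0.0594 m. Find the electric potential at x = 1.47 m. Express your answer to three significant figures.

-433 V

The total potential is the scalar sum of each charge's contribution, V = Σ kqᵢ/rᵢ.
Distances from the field point to each charge: r₁ = 0.240 m, r₂ = 0.513 m, r₃ = 0.779 m, r₄ = 1.53 m.
V = k[(-5.11×10⁻⁹)/(0.240) + (-9.35×10⁻⁹)/(0.513) + (-5.46×10⁻⁹)/(0.779) + (-2.57×10⁻⁹)/(1.53)] = -433 V.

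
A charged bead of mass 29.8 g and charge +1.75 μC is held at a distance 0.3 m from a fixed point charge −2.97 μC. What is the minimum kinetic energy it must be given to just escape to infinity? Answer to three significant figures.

To just escape, total mechanical energy must reach zero at infinity: ½mv²_min + U = 0, so ½mv²_min = −U = |kQq|/r.
|U| = |kQq|/r = (8.99×10⁹ N·m²/C²)(2.97×10⁻⁶)(1.75×10⁻⁶)/(0.300) = 0.156 J.

0.156 J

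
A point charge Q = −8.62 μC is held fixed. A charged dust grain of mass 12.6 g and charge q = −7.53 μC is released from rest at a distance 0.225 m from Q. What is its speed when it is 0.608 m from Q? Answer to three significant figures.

16.1 m/s

Only the electrostatic force acts, so mechanical energy is conserved: ½mv² = U₁ − U₂ = kQq(1/r₁ − 1/r₂).
U₁ − U₂ = (8.99×10⁹ N·m²/C²)(-8.62×10⁻⁶ C)(-7.53×10⁻⁶ C)(1/0.225 − 1/0.608) = 1.63 J.
v = √(2·1.63/0.0126) = 16.1 m/s.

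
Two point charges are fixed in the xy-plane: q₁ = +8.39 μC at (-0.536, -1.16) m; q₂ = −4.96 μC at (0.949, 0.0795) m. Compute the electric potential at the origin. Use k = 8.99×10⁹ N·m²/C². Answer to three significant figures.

The total potential is the scalar sum of each charge's contribution, V = Σ kqᵢ/rᵢ.
Distances from the field point to each charge: r₁ = 1.28 m, r₂ = 0.952 m.
V = k[(8.39×10⁻⁶)/(1.28) + (-4.96×10⁻⁶)/(0.952)] = 1.22×10⁴ V.

1.22×10⁴ V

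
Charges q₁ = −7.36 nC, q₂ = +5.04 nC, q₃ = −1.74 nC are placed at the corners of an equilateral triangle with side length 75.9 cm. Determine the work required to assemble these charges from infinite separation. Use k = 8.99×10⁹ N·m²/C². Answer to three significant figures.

The assembly work is the sum of pairwise potential energies, U = Σ_{i<j} kqᵢqⱼ/rᵢⱼ.
All three pair separations equal the side length, 0.759 m.
U = (-4.39×10⁻⁷) + (1.52×10⁻⁷) + (-1.04×10⁻⁷) = -3.92×10⁻⁷ J.

-3.92×10⁻⁷ J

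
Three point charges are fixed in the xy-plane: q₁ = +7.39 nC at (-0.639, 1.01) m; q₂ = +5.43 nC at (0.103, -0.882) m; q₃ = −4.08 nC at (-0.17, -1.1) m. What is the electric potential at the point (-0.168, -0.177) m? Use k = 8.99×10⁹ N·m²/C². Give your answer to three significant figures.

The total potential is the scalar sum of each charge's contribution, V = Σ kqᵢ/rᵢ.
Distances from the field point to each charge: r₁ = 1.28 m, r₂ = 0.755 m, r₃ = 0.923 m.
V = k[(7.39×10⁻⁹)/(1.28) + (5.43×10⁻⁹)/(0.755) + (-4.08×10⁻⁹)/(0.923)] = 76.9 V.

76.9 V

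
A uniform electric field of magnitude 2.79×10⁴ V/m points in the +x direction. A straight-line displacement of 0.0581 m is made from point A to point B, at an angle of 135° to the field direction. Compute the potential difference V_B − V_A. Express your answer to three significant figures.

1150 V

Only the component of displacement along E changes the potential: ΔV = −E·d·cosθ.
ΔV = −(2.79×10⁴ V/m)(0.0581 m)cos135° = 1150 V.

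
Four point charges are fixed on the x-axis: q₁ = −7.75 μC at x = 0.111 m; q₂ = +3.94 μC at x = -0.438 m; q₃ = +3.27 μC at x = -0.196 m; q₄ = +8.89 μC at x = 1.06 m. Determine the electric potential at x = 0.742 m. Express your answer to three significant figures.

The total potential is the scalar sum of each charge's contribution, V = Σ kqᵢ/rᵢ.
Distances from the field point to each charge: r₁ = 0.631 m, r₂ = 1.18 m, r₃ = 0.938 m, r₄ = 0.318 m.
V = k[(-7.75×10⁻⁶)/(0.631) + (3.94×10⁻⁶)/(1.18) + (3.27×10⁻⁶)/(0.938) + (8.89×10⁻⁶)/(0.318)] = 2.02×10⁵ V.

2.02×10⁵ V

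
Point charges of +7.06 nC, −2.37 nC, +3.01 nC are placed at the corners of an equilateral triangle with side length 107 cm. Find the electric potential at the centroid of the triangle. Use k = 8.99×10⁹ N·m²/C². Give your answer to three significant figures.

112 V

Electric potential is a scalar, so the contributions from each charge add algebraically: V = Σ kqᵢ/rᵢ.
The distance from each vertex to the centroid is a/√3 = 0.618 m.
V = k[(7.06×10⁻⁹)/(0.618) + (-2.37×10⁻⁹)/(0.618) + (3.01×10⁻⁹)/(0.618)] = 112 V.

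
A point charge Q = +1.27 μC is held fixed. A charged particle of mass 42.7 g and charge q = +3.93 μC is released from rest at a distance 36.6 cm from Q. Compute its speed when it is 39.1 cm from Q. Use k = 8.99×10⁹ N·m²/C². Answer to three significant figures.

Only the electrostatic force acts, so mechanical energy is conserved: ½mv² = U₁ − U₂ = kQq(1/r₁ − 1/r₂).
U₁ − U₂ = (8.99×10⁹ N·m²/C²)(1.27×10⁻⁶ C)(3.93×10⁻⁶ C)(1/0.366 − 1/0.391) = 7.84×10⁻³ J.
v = √(2·7.84×10⁻³/0.0427) = 0.606 m/s.

0.606 m/s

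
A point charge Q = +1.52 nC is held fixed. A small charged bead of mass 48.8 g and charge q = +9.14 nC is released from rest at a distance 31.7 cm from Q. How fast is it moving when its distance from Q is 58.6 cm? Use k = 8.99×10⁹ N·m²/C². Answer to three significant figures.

Only the electrostatic force acts, so mechanical energy is conserved: ½mv² = U₁ − U₂ = kQq(1/r₁ − 1/r₂).
U₁ − U₂ = (8.99×10⁹ N·m²/C²)(1.52×10⁻⁹ C)(9.14×10⁻⁹ C)(1/0.317 − 1/0.586) = 1.81×10⁻⁷ J.
v = √(2·1.81×10⁻⁷/0.0488) = 2.72×10⁻³ m/s.

2.72×10⁻³ m/s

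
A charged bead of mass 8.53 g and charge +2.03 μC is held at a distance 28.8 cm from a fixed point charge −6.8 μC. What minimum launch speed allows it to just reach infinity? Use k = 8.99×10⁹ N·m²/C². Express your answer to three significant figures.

10.1 m/s

To just escape, total mechanical energy must reach zero at infinity: ½mv²_min + U = 0, so ½mv²_min = −U = |kQq|/r.
|U| = |kQq|/r = (8.99×10⁹ N·m²/C²)(6.80×10⁻⁶)(2.03×10⁻⁶)/(0.288) = 0.431 J.
v_min = √(2|U|/m) = √(2·0.431/8.53×10⁻³) = 10.1 m/s.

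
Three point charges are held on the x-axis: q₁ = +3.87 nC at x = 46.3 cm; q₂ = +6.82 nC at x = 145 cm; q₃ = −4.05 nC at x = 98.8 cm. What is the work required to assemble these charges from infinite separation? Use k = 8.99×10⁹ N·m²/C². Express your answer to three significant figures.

-5.65×10⁻⁷ J

The assembly work is the sum of pairwise potential energies, U = Σ_{i<j} kqᵢqⱼ/rᵢⱼ.
Pair separations: r₁₂ = 0.987 m, r₁₃ = 0.525 m, r₂₃ = 0.462 m.
U = (2.40×10⁻⁷) + (-2.68×10⁻⁷) + (-5.37×10⁻⁷) = -5.65×10⁻⁷ J.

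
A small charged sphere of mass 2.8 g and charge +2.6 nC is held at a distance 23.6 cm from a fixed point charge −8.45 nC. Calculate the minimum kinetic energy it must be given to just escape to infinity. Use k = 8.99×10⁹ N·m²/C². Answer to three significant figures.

8.37×10⁻⁷ J

To just escape, total mechanical energy must reach zero at infinity: ½mv²_min + U = 0, so ½mv²_min = −U = |kQq|/r.
|U| = |kQq|/r = (8.99×10⁹ N·m²/C²)(8.45×10⁻⁹)(2.60×10⁻⁹)/(0.236) = 8.37×10⁻⁷ J.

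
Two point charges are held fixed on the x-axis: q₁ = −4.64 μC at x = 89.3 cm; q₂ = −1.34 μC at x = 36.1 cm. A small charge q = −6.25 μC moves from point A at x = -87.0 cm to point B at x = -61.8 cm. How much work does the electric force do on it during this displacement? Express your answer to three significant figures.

-0.0404 J

The work done by the electric force is W_field = −ΔU = −q(V_B − V_A) = q(V_A − V_B).
At A: distances to the source charges are 1.76 m, 1.23 m; V_A = Σ kqᵢ/rᵢ = -3.34×10⁴ V.
At B: distances to the source charges are 1.51 m, 0.979 m; V_B = Σ kqᵢ/rᵢ = -3.99×10⁴ V.
ΔV = V_B − V_A = -6470 V.
W_field = −qΔV = −(-6.25×10⁻⁶ C)(-6470 V) = -0.0404 J.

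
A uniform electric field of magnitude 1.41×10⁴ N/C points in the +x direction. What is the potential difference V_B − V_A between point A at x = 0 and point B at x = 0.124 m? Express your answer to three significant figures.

In a uniform field, potential decreases in the direction of E: V_B − V_A = −E·Δx.
V_B − V_A = −(1.41×10⁴ V/m)(0.124 m) = -1750 V.

-1750 V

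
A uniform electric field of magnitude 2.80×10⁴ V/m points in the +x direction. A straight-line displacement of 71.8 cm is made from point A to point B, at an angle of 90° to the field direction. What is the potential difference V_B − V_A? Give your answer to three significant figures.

0 V

Only the component of displacement along E changes the potential: ΔV = −E·d·cosθ.
ΔV = −(2.80×10⁴ V/m)(0.718 m)cos90° = 0 V.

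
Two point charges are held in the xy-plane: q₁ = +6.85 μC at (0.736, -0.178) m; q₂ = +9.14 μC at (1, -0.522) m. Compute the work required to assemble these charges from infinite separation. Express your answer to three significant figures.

1.30 J

The work to assemble the configuration equals its total potential energy, U = Σ kqᵢqⱼ/rᵢⱼ over all pairs.
Pair separations: r₁₂ = 0.434 m.
U = (1.30) = 1.30 J.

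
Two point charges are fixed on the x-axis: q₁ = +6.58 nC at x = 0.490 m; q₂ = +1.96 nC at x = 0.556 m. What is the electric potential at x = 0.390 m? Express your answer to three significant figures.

698 V

The total potential is the scalar sum of each charge's contribution, V = Σ kqᵢ/rᵢ.
Distances from the field point to each charge: r₁ = 0.100 m, r₂ = 0.166 m.
V = k[(6.58×10⁻⁹)/(0.100) + (1.96×10⁻⁹)/(0.166)] = 698 V.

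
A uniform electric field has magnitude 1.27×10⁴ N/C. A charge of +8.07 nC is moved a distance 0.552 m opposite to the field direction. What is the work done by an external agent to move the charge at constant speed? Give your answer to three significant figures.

5.66×10⁻⁵ J

The potential change for a displacement 0.552 m opposite to the field direction is ΔV = +Ed = 7010 V.
W_ext = qΔV = 5.66×10⁻⁵ J.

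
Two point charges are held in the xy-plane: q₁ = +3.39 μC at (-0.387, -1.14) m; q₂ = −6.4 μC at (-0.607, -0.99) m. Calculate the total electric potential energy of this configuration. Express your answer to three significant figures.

-0.733 J

The work to assemble the configuration equals its total potential energy, U = Σ kqᵢqⱼ/rᵢⱼ over all pairs.
Pair separations: r₁₂ = 0.266 m.
U = (-0.733) = -0.733 J.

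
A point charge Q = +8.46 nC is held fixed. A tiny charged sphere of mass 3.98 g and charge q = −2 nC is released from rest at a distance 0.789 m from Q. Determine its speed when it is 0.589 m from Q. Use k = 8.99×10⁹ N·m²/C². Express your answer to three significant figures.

5.74×10⁻³ m/s

Only the electrostatic force acts, so mechanical energy is conserved: ½mv² = U₁ − U₂ = kQq(1/r₁ − 1/r₂).
U₁ − U₂ = (8.99×10⁹ N·m²/C²)(8.46×10⁻⁹ C)(-2.00×10⁻⁹ C)(1/0.789 − 1/0.589) = 6.55×10⁻⁸ J.
v = √(2·6.55×10⁻⁸/3.98×10⁻³) = 5.74×10⁻³ m/s.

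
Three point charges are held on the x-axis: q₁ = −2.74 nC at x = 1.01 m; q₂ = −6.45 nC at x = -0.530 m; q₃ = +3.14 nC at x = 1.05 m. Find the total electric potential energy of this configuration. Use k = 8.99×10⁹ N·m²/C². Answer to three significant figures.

The work to assemble the configuration equals its total potential energy, U = Σ kqᵢqⱼ/rᵢⱼ over all pairs.
Pair separations: r₁₂ = 1.54 m, r₁₃ = 0.0400 m, r₂₃ = 1.58 m.
U = (1.03×10⁻⁷) + (-1.93×10⁻⁶) + (-1.15×10⁻⁷) = -1.95×10⁻⁶ J.

-1.95×10⁻⁶ J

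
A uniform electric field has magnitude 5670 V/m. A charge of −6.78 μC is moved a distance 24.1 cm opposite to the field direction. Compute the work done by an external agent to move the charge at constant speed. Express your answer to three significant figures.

The potential change for a displacement 24.1 cm opposite to the field direction is ΔV = +Ed = 1370 V.
W_ext = qΔV = -9.26×10⁻³ J.

-9.26×10⁻³ J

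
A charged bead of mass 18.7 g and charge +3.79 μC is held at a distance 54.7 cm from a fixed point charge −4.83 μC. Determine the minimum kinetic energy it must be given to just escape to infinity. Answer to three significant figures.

To just escape, total mechanical energy must reach zero at infinity: ½mv²_min + U = 0, so ½mv²_min = −U = |kQq|/r.
|U| = |kQq|/r = (8.99×10⁹ N·m²/C²)(4.83×10⁻⁶)(3.79×10⁻⁶)/(0.547) = 0.301 J.

0.301 J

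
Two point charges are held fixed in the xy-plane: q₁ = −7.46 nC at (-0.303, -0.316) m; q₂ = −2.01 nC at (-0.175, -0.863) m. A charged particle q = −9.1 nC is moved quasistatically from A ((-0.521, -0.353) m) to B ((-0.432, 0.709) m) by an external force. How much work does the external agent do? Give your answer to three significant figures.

For quasistatic motion the external work equals the change in potential energy: W_ext = qΔV = q(V_B − V_A).
At A: distances to the source charges are 0.221 m, 0.616 m; V_A = Σ kqᵢ/rᵢ = -333 V.
At B: distances to the source charges are 1.03 m, 1.59 m; V_B = Σ kqᵢ/rᵢ = -76.3 V.
ΔV = V_B − V_A = 256 V.
W_ext = qΔV = (-9.10×10⁻⁹ C)(256 V) = -2.33×10⁻⁶ J.

-2.33×10⁻⁶ J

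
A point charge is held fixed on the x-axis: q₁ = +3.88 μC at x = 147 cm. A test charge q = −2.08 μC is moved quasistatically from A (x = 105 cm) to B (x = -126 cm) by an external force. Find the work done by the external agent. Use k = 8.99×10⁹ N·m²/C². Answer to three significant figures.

For quasistatic motion the external work equals the change in potential energy: W_ext = qΔV = q(V_B − V_A).
At A: distance to the source charge is 0.420 m; V_A = kq₁/r = 8.31×10⁴ V.
At B: distance to the source charge is 2.73 m; V_B = kq₁/r = 1.28×10⁴ V.
ΔV = V_B − V_A = -7.03×10⁴ V.
W_ext = qΔV = (-2.08×10⁻⁶ C)(-7.03×10⁴ V) = 0.146 J.

0.146 J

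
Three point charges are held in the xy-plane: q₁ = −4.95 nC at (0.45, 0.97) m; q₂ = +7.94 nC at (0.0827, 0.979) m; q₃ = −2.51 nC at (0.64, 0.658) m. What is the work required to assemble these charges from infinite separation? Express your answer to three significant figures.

-9.35×10⁻⁷ J

The assembly work is the sum of pairwise potential energies, U = Σ_{i<j} kqᵢqⱼ/rᵢⱼ.
Pair separations: r₁₂ = 0.367 m, r₁₃ = 0.365 m, r₂₃ = 0.643 m.
U = (-9.62×10⁻⁷) + (3.06×10⁻⁷) + (-2.79×10⁻⁷) = -9.35×10⁻⁷ J.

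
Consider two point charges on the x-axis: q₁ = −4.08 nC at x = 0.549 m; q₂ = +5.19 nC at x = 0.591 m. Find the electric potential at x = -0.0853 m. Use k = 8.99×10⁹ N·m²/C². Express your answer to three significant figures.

11.2 V

Electric potential is a scalar, so the contributions from each charge add algebraically: V = Σ kqᵢ/rᵢ.
Distances from the field point to each charge: r₁ = 0.634 m, r₂ = 0.676 m.
V = k[(-4.08×10⁻⁹)/(0.634) + (5.19×10⁻⁹)/(0.676)] = 11.2 V.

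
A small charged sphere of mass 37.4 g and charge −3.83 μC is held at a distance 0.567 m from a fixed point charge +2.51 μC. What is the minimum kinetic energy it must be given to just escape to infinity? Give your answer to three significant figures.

To just escape, total mechanical energy must reach zero at infinity: ½mv²_min + U = 0, so ½mv²_min = −U = |kQq|/r.
|U| = |kQq|/r = (8.99×10⁹ N·m²/C²)(2.51×10⁻⁶)(3.83×10⁻⁶)/(0.567) = 0.152 J.

0.152 J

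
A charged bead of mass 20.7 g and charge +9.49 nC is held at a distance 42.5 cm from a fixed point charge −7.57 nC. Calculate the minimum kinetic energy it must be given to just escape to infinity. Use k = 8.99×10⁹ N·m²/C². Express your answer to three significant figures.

1.52×10⁻⁶ J

To just escape, total mechanical energy must reach zero at infinity: ½mv²_min + U = 0, so ½mv²_min = −U = |kQq|/r.
|U| = |kQq|/r = (8.99×10⁹ N·m²/C²)(7.57×10⁻⁹)(9.49×10⁻⁹)/(0.425) = 1.52×10⁻⁶ J.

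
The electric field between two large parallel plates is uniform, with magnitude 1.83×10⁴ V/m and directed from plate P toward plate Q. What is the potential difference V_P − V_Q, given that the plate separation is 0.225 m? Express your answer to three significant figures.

In a uniform field, potential decreases in the direction of E: ΔV = −E·d for a displacement d parallel to E.
Going from Q to P is a displacement of 0.225 m opposite to the field, so V_P − V_Q = +Ed = 4120 V.

4120 V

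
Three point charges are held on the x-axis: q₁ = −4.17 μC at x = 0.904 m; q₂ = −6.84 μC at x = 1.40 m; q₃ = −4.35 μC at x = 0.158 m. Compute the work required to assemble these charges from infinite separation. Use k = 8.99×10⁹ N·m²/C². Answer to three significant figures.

0.951 J

The work to assemble the configuration equals its total potential energy, U = Σ kqᵢqⱼ/rᵢⱼ over all pairs.
Pair separations: r₁₂ = 0.496 m, r₁₃ = 0.746 m, r₂₃ = 1.24 m.
U = (0.517) + (0.219) + (0.215) = 0.951 J.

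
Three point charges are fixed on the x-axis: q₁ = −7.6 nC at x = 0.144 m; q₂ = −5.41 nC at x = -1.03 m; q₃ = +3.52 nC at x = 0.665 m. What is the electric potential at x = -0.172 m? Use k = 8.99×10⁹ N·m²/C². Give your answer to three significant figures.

Electric potential is a scalar, so the contributions from each charge add algebraically: V = Σ kqᵢ/rᵢ.
Distances from the field point to each charge: r₁ = 0.316 m, r₂ = 0.858 m, r₃ = 0.837 m.
V = k[(-7.60×10⁻⁹)/(0.316) + (-5.41×10⁻⁹)/(0.858) + (3.52×10⁻⁹)/(0.837)] = -235 V.

-235 V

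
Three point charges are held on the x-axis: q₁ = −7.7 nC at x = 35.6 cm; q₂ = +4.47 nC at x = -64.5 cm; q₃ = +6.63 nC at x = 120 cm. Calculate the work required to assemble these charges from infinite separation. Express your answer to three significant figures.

-7.08×10⁻⁷ J

The work to assemble the configuration equals its total potential energy, U = Σ kqᵢqⱼ/rᵢⱼ over all pairs.
Pair separations: r₁₂ = 1.00 m, r₁₃ = 0.844 m, r₂₃ = 1.84 m.
U = (-3.09×10⁻⁷) + (-5.44×10⁻⁷) + (1.44×10⁻⁷) = -7.08×10⁻⁷ J.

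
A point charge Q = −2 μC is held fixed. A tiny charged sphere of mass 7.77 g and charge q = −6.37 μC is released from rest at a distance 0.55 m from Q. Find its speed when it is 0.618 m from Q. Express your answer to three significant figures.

2.43 m/s

Only the electrostatic force acts, so mechanical energy is conserved: ½mv² = U₁ − U₂ = kQq(1/r₁ − 1/r₂).
U₁ − U₂ = (8.99×10⁹ N·m²/C²)(-2.00×10⁻⁶ C)(-6.37×10⁻⁶ C)(1/0.550 − 1/0.618) = 0.0229 J.
v = √(2·0.0229/7.77×10⁻³) = 2.43 m/s.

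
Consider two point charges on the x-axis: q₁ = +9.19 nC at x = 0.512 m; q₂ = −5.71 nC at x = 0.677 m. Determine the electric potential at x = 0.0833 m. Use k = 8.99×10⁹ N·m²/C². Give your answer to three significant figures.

106 V

The total potential is the scalar sum of each charge's contribution, V = Σ kqᵢ/rᵢ.
Distances from the field point to each charge: r₁ = 0.429 m, r₂ = 0.594 m.
V = k[(9.19×10⁻⁹)/(0.429) + (-5.71×10⁻⁹)/(0.594)] = 106 V.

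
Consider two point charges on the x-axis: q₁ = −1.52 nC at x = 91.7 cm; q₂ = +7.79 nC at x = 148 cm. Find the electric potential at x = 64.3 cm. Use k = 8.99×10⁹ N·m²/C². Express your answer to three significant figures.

33.8 V

The total potential is the scalar sum of each charge's contribution, V = Σ kqᵢ/rᵢ.
Distances from the field point to each charge: r₁ = 0.274 m, r₂ = 0.837 m.
V = k[(-1.52×10⁻⁹)/(0.274) + (7.79×10⁻⁹)/(0.837)] = 33.8 V.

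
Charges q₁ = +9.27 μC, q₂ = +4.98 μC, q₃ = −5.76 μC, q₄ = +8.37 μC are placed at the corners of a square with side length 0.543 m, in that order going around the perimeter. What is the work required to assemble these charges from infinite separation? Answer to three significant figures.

The work to assemble the configuration equals its total potential energy, U = Σ kqᵢqⱼ/rᵢⱼ over all pairs.
The four side pairs have separation 0.543 m and the two diagonal pairs 0.768 m.
Summing all 6 pair terms gives U = 0.639 J.

0.639 J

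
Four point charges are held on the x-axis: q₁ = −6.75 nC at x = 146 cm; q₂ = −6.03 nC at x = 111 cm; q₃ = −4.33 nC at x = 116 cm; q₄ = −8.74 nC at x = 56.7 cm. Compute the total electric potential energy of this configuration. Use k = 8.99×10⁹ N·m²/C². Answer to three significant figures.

The assembly work is the sum of pairwise potential energies, U = Σ_{i<j} kqᵢqⱼ/rᵢⱼ.
Pair separations: r₁₂ = 0.350 m, r₁₃ = 0.300 m, r₁₄ = 0.893 m, r₂₃ = 0.0500 m, r₂₄ = 0.543 m, r₃₄ = 0.593 m.
Summing all 6 pair terms gives U = 8.66×10⁻⁶ J.

8.66×10⁻⁶ J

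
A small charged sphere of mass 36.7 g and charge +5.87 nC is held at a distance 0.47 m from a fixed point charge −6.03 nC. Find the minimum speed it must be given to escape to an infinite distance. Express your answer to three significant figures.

6.07×10⁻³ m/s

To just escape, total mechanical energy must reach zero at infinity: ½mv²_min + U = 0, so ½mv²_min = −U = |kQq|/r.
|U| = |kQq|/r = (8.99×10⁹ N·m²/C²)(6.03×10⁻⁹)(5.87×10⁻⁹)/(0.470) = 6.77×10⁻⁷ J.
v_min = √(2|U|/m) = √(2·6.77×10⁻⁷/0.0367) = 6.07×10⁻³ m/s.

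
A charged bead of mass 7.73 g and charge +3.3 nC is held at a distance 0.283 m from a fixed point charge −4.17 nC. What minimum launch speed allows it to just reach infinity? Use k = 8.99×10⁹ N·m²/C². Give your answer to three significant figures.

0.0106 m/s

To just escape, total mechanical energy must reach zero at infinity: ½mv²_min + U = 0, so ½mv²_min = −U = |kQq|/r.
|U| = |kQq|/r = (8.99×10⁹ N·m²/C²)(4.17×10⁻⁹)(3.30×10⁻⁹)/(0.283) = 4.37×10⁻⁷ J.
v_min = √(2|U|/m) = √(2·4.37×10⁻⁷/7.73×10⁻³) = 0.0106 m/s.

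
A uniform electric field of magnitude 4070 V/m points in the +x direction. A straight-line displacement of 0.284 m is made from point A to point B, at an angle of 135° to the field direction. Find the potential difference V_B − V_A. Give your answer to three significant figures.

817 V

Only the component of displacement along E changes the potential: ΔV = −E·d·cosθ.
ΔV = −(4070 V/m)(0.284 m)cos135° = 817 V.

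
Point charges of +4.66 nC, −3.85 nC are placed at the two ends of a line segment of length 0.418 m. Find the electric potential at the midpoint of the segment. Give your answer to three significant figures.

Electric potential is a scalar, so the contributions from each charge add algebraically: V = Σ kqᵢ/rᵢ.
Each charge is 0.209 m from the midpoint.
V = k[(4.66×10⁻⁹)/(0.209) + (-3.85×10⁻⁹)/(0.209)] = 34.8 V.

34.8 V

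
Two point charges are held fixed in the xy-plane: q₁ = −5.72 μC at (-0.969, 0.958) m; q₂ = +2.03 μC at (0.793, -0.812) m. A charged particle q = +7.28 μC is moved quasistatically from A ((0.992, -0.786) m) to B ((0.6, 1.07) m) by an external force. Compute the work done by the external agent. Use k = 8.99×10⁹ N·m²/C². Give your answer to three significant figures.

For quasistatic motion the external work equals the change in potential energy: W_ext = qΔV = q(V_B − V_A).
At A: distances to the source charges are 2.62 m, 0.201 m; V_A = Σ kqᵢ/rᵢ = 7.13×10⁴ V.
At B: distances to the source charges are 1.57 m, 1.89 m; V_B = Σ kqᵢ/rᵢ = -2.30×10⁴ V.
ΔV = V_B − V_A = -9.44×10⁴ V.
W_ext = qΔV = (7.28×10⁻⁶ C)(-9.44×10⁴ V) = -0.687 J.

-0.687 J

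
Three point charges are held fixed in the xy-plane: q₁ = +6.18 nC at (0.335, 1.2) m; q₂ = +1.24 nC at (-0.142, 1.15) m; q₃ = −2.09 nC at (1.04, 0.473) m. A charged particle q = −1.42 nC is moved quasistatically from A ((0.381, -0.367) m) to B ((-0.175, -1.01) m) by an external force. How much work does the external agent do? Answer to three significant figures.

For quasistatic motion the external work equals the change in potential energy: W_ext = qΔV = q(V_B − V_A).
At A: distances to the source charges are 1.57 m, 1.60 m, 1.07 m; V_A = Σ kqᵢ/rᵢ = 24.8 V.
At B: distances to the source charges are 2.27 m, 2.16 m, 1.92 m; V_B = Σ kqᵢ/rᵢ = 19.9 V.
ΔV = V_B − V_A = -4.93 V.
W_ext = qΔV = (-1.42×10⁻⁹ C)(-4.93 V) = 7.00×10⁻⁹ J.

7.00×10⁻⁹ J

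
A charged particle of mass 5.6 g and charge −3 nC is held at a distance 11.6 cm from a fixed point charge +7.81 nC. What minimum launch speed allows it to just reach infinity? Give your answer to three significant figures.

0.0255 m/s

To just escape, total mechanical energy must reach zero at infinity: ½mv²_min + U = 0, so ½mv²_min = −U = |kQq|/r.
|U| = |kQq|/r = (8.99×10⁹ N·m²/C²)(7.81×10⁻⁹)(3.00×10⁻⁹)/(0.116) = 1.82×10⁻⁶ J.
v_min = √(2|U|/m) = √(2·1.82×10⁻⁶/5.60×10⁻³) = 0.0255 m/s.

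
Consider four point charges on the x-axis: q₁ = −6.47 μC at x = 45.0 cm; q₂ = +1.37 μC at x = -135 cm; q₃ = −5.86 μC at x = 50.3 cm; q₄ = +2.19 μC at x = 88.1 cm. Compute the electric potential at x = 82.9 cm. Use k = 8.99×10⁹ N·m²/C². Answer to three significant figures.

6.92×10⁴ V

Electric potential is a scalar, so the contributions from each charge add algebraically: V = Σ kqᵢ/rᵢ.
Distances from the field point to each charge: r₁ = 0.379 m, r₂ = 2.18 m, r₃ = 0.326 m, r₄ = 0.0520 m.
V = k[(-6.47×10⁻⁶)/(0.379) + (1.37×10⁻⁶)/(2.18) + (-5.86×10⁻⁶)/(0.326) + (2.19×10⁻⁶)/(0.0520)] = 6.92×10⁴ V.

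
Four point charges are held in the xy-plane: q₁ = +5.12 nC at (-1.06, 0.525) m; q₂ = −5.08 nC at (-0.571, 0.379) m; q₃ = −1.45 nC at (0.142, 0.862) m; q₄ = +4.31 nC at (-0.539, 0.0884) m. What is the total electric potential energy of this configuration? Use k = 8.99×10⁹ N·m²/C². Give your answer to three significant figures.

The work to assemble the configuration equals its total potential energy, U = Σ kqᵢqⱼ/rᵢⱼ over all pairs.
Pair separations: r₁₂ = 0.510 m, r₁₃ = 1.25 m, r₁₄ = 0.680 m, r₂₃ = 0.861 m, r₂₄ = 0.292 m, r₃₄ = 1.03 m.
Summing all 6 pair terms gives U = -8.71×10⁻⁷ J.

-8.71×10⁻⁷ J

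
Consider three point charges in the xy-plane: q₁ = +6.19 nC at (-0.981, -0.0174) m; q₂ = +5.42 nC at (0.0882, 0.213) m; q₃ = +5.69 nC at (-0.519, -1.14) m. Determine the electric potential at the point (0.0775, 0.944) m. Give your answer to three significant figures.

129 V

Electric potential is a scalar, so the contributions from each charge add algebraically: V = Σ kqᵢ/rᵢ.
Distances from the field point to each charge: r₁ = 1.43 m, r₂ = 0.731 m, r₃ = 2.17 m.
V = k[(6.19×10⁻⁹)/(1.43) + (5.42×10⁻⁹)/(0.731) + (5.69×10⁻⁹)/(2.17)] = 129 V.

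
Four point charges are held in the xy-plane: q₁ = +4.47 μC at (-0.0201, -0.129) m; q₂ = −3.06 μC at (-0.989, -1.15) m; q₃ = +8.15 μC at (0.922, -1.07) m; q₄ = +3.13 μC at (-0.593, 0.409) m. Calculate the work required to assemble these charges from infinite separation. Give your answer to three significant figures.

The assembly work is the sum of pairwise potential energies, U = Σ_{i<j} kqᵢqⱼ/rᵢⱼ.
Pair separations: r₁₂ = 1.41 m, r₁₃ = 1.33 m, r₁₄ = 0.786 m, r₂₃ = 1.91 m, r₂₄ = 1.61 m, r₃₄ = 2.12 m.
Summing all 6 pair terms gives U = 0.256 J.

0.256 J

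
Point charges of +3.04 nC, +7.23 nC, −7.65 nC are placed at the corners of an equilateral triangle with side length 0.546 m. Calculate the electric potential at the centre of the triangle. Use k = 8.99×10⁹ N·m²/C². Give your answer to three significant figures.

The total potential is the scalar sum of each charge's contribution, V = Σ kqᵢ/rᵢ.
The distance from each vertex to the centroid is a/√3 = 0.315 m.
V = k[(3.04×10⁻⁹)/(0.315) + (7.23×10⁻⁹)/(0.315) + (-7.65×10⁻⁹)/(0.315)] = 74.7 V.

74.7 V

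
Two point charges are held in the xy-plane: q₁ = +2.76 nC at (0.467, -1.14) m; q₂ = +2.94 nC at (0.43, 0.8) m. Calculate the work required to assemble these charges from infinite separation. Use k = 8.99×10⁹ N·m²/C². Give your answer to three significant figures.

3.76×10⁻⁸ J

The work to assemble the configuration equals its total potential energy, U = Σ kqᵢqⱼ/rᵢⱼ over all pairs.
Pair separations: r₁₂ = 1.94 m.
U = (3.76×10⁻⁸) = 3.76×10⁻⁸ J.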